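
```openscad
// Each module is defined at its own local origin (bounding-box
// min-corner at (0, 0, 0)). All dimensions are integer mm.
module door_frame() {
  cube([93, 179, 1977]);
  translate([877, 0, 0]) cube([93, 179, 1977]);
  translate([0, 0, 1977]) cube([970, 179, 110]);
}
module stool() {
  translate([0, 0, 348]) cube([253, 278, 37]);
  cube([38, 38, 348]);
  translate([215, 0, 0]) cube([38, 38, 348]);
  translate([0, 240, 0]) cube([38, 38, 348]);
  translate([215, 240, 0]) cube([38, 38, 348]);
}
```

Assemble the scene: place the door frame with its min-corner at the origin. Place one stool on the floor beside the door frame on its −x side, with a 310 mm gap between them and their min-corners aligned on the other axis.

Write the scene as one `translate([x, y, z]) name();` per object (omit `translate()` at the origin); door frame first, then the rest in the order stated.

door_frame();
translate([-563, 0, 0]) stool();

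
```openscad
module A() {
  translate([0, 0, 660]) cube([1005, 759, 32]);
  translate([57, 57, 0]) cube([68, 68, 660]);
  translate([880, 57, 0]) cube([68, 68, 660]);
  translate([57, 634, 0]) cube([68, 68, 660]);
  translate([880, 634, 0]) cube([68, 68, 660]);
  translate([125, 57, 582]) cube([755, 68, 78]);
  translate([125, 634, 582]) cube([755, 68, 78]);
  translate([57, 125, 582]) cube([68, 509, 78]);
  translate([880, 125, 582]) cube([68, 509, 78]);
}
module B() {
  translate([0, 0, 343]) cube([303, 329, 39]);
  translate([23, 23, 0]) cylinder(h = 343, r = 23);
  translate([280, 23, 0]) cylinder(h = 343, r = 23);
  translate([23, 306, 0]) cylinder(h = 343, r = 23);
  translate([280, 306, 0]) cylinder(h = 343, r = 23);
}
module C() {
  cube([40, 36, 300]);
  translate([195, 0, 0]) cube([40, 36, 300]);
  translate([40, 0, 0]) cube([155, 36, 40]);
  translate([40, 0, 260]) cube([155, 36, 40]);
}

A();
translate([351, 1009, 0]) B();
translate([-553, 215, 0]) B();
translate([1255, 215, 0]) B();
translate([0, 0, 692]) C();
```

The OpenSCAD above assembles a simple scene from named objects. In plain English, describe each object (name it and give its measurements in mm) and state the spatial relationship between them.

A is a rectangular dining table. The top is 1005×759×32 mm with its upper surface at z = 692 mm. It stands on four 68×68 mm square legs, each inset 57 mm from the nearest pair of top edges, running from the floor to the underside of the top. Four apron rails, 68 mm thick and 78 mm tall, run between adjacent legs with their top edges flush with the underside of the top and their outer faces flush with the legs' outer faces.

B is a simple wooden stool: a rectangular seat 303 mm (x) by 329 mm (y), 39 mm thick, top face at z = 382 mm, on four round legs, each 46 mm in diameter. The legs rest on z = 0, each leg's axis is inset half a diameter from the nearest pair of seat edges (so the leg's bounding box is flush with the corner).

C is a picture frame with a 155×220 mm rectangular opening (x by z) and a uniform 40 mm border on every side. Frame depth is 36 mm along y. It is built from two vertical stiles running the full outside height and two horizontal rails spanning the gap between the stiles.

Three stools sit around the table at the +y, −x, +x sides. The picture frame is on top of the table.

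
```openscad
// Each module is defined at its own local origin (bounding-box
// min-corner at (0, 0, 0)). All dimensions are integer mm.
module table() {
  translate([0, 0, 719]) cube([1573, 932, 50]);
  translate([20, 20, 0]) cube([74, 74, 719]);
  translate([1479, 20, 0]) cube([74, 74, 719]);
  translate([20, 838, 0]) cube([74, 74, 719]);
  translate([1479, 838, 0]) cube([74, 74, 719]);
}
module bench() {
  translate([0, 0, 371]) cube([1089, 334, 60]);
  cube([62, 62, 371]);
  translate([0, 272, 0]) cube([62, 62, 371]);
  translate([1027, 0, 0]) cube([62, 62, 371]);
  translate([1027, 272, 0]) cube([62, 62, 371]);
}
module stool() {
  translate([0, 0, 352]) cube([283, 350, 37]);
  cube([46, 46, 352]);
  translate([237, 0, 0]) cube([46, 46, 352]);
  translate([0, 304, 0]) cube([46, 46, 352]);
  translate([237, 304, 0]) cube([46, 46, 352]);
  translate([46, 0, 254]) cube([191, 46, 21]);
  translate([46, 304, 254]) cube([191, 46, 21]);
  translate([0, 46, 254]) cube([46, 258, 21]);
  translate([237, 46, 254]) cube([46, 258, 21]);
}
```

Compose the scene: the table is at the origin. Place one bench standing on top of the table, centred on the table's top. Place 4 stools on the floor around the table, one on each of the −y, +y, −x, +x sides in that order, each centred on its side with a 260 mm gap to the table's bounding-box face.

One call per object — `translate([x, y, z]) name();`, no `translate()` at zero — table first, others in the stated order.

table();
translate([242, 299, 769]) bench();
translate([645, -610, 0]) stool();
translate([645, 1192, 0]) stool();
translate([-543, 291, 0]) stool();
translate([1833, 291, 0]) stool();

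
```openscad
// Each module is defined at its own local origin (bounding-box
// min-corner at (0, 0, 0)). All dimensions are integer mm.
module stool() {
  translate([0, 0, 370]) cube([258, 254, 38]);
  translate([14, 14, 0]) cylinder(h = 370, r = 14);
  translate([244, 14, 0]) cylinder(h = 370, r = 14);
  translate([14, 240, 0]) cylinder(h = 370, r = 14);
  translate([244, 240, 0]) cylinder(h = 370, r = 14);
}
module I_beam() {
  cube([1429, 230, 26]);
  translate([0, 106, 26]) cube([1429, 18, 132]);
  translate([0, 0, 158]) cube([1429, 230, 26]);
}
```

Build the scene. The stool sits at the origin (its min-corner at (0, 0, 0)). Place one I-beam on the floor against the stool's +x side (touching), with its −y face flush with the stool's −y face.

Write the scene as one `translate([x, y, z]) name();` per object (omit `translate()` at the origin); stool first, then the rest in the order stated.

stool();
translate([258, 0, 0]) I_beam();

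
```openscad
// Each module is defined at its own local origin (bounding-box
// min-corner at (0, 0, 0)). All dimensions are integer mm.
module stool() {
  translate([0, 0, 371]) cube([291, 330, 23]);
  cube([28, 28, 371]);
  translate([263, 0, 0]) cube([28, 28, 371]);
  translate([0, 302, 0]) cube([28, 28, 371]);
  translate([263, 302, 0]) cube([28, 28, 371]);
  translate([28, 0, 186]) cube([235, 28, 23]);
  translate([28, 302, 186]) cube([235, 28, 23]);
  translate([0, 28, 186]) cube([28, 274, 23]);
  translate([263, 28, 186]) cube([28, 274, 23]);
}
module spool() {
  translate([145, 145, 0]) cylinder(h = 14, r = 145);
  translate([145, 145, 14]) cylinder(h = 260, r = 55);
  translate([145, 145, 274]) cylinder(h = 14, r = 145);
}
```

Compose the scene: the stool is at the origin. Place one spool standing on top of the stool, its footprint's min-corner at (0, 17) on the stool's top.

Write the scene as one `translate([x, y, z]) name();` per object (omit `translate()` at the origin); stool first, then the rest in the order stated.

stool();
translate([0, 17, 394]) spool();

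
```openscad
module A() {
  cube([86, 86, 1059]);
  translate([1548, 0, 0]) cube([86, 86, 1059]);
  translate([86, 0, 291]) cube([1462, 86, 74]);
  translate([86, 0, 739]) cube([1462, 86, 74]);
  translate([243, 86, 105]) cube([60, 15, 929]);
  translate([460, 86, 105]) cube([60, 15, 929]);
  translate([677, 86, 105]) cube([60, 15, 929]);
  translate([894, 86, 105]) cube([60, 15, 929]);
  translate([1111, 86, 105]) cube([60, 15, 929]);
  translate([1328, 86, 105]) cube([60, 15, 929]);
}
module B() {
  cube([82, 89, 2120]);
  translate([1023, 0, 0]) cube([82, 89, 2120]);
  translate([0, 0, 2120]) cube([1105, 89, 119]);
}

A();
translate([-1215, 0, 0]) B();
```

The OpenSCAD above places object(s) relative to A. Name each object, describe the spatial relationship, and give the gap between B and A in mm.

A is a fence section. B is a door frame. The door frame is on the floor beside the fence section on its −x side. The gap between the door frame and the fence section is 110 mm.

The door frame's nearest face is 110 mm from the fence section's −x face.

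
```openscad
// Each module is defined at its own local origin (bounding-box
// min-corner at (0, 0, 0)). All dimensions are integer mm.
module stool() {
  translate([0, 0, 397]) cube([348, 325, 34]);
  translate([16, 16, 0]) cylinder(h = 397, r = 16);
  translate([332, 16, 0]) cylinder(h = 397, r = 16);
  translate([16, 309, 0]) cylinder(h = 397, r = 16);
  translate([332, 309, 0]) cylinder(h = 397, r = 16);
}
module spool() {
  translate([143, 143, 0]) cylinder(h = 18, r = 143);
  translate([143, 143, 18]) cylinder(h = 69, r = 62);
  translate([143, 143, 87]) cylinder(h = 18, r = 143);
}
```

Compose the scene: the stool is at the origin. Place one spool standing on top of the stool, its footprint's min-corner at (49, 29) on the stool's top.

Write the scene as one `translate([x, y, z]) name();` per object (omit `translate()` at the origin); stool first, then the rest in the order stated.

stool();
translate([49, 29, 431]) spool();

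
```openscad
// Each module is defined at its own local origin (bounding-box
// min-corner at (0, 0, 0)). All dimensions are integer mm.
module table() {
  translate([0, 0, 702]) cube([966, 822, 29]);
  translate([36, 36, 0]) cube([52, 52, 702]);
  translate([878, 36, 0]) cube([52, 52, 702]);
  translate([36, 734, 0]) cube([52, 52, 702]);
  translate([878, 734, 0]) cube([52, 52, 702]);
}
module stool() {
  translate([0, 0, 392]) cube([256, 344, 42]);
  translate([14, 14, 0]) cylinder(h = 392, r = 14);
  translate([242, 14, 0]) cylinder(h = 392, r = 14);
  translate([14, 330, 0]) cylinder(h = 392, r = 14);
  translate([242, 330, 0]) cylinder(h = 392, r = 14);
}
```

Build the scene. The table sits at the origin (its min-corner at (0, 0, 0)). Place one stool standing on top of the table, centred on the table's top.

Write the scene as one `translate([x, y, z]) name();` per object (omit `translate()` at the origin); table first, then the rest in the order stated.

table();
translate([355, 239, 731]) stool();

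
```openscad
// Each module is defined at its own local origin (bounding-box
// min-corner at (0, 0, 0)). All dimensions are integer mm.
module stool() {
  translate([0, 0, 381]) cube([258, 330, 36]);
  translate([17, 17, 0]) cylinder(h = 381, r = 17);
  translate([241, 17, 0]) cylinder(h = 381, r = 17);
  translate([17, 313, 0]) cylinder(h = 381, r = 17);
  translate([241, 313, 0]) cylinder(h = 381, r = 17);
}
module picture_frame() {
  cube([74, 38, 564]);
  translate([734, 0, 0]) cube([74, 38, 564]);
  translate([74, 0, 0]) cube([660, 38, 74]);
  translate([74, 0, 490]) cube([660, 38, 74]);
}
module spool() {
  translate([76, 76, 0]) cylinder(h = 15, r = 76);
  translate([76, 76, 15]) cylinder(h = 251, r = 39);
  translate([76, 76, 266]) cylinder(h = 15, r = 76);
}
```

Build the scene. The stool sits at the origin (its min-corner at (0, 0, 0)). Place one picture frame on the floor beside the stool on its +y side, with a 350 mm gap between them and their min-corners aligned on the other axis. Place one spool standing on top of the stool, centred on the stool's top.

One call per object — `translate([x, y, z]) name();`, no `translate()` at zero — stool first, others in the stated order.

stool();
translate([0, 680, 0]) picture_frame();
translate([53, 89, 417]) spool();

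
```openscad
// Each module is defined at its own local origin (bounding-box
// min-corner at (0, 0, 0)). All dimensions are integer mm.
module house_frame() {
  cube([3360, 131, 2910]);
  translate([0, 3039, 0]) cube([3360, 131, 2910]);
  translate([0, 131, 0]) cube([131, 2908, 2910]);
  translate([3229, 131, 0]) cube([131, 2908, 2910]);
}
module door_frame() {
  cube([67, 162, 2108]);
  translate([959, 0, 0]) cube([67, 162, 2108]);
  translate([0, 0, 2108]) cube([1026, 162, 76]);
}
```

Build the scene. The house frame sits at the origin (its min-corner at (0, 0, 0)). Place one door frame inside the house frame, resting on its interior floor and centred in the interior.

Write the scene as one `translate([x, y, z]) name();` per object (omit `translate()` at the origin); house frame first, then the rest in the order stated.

house_frame();
translate([1167, 1504, 0]) door_frame();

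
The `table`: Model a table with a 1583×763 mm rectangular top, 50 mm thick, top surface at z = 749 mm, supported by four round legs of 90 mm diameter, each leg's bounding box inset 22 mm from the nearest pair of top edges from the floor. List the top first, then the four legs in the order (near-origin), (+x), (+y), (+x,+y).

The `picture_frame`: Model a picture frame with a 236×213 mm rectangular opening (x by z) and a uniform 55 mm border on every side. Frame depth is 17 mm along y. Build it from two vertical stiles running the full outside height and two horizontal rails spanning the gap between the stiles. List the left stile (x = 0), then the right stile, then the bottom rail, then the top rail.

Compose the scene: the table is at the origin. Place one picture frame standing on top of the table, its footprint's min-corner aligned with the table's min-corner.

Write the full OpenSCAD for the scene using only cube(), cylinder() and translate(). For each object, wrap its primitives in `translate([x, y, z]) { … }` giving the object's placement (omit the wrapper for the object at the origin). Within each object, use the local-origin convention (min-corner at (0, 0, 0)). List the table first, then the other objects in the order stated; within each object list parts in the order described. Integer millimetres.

translate([0, 0, 699]) cube([1583, 763, 50]);
translate([67, 67, 0]) cylinder(h = 699, r = 45);
translate([1516, 67, 0]) cylinder(h = 699, r = 45);
translate([67, 696, 0]) cylinder(h = 699, r = 45);
translate([1516, 696, 0]) cylinder(h = 699, r = 45);
translate([0, 0, 749]) {
  cube([55, 17, 323]);
  translate([291, 0, 0]) cube([55, 17, 323]);
  translate([55, 0, 0]) cube([236, 17, 55]);
  translate([55, 0, 268]) cube([236, 17, 55]);
}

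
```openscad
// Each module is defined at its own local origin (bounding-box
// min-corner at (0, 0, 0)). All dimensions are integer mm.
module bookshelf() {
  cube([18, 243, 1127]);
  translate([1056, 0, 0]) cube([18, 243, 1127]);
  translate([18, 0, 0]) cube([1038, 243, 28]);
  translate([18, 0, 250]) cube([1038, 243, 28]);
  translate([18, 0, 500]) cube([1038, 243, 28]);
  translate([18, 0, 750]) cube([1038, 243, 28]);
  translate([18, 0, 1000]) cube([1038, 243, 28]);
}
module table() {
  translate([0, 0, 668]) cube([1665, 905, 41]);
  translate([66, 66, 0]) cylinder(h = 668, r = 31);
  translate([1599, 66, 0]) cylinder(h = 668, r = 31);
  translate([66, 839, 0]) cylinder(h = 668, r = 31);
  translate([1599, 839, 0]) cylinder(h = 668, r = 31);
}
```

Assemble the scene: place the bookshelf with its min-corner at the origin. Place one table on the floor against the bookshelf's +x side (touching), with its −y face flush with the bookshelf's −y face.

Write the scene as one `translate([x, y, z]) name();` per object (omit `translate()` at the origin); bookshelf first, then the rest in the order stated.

bookshelf();
translate([1074, 0, 0]) table();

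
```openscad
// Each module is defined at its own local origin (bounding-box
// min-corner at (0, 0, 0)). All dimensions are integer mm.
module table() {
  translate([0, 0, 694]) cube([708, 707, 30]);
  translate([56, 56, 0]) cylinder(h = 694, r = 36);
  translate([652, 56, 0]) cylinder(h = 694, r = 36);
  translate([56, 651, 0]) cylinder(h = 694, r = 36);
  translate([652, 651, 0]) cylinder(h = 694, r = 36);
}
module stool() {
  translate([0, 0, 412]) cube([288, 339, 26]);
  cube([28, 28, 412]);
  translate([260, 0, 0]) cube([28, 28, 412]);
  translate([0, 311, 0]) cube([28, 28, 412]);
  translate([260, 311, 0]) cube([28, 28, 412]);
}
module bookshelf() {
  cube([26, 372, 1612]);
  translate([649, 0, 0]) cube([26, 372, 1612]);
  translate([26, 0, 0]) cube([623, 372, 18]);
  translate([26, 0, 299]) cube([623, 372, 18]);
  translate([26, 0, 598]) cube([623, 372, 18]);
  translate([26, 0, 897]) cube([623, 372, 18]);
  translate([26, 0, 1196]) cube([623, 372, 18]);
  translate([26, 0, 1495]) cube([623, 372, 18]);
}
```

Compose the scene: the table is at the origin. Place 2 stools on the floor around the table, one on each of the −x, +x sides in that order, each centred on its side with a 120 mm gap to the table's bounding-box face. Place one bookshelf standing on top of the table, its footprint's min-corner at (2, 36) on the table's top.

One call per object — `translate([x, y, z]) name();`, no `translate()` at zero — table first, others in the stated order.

table();
translate([-408, 184, 0]) stool();
translate([828, 184, 0]) stool();
translate([2, 36, 724]) bookshelf();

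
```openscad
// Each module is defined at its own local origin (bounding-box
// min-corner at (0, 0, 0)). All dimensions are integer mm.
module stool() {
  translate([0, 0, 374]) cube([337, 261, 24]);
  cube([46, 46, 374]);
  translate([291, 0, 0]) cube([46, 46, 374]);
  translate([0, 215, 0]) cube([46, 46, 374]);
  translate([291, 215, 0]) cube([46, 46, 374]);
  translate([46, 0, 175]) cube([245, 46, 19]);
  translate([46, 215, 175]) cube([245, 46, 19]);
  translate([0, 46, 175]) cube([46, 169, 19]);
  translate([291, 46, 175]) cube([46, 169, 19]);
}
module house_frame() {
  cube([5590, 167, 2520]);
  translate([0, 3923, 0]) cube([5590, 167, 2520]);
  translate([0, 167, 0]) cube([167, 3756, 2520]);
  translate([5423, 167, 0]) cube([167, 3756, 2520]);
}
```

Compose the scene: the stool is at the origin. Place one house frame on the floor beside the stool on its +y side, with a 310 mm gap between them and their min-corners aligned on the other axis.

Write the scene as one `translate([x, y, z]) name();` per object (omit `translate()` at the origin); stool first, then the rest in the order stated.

stool();
translate([0, 571, 0]) house_frame();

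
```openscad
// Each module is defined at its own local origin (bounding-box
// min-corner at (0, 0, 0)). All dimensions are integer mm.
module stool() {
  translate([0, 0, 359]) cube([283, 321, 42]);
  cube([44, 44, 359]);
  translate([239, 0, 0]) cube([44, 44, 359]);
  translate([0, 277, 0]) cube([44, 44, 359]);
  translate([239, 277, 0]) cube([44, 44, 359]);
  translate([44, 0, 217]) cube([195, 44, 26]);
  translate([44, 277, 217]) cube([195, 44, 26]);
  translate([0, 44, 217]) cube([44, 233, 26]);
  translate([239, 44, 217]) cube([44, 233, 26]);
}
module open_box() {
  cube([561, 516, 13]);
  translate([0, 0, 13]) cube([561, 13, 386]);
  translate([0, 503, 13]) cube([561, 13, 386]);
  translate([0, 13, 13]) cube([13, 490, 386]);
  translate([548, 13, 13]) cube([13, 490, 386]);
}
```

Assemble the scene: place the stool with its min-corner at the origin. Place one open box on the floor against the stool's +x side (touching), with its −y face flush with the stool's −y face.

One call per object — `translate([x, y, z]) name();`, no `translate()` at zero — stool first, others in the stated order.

stool();
translate([283, 0, 0]) open_box();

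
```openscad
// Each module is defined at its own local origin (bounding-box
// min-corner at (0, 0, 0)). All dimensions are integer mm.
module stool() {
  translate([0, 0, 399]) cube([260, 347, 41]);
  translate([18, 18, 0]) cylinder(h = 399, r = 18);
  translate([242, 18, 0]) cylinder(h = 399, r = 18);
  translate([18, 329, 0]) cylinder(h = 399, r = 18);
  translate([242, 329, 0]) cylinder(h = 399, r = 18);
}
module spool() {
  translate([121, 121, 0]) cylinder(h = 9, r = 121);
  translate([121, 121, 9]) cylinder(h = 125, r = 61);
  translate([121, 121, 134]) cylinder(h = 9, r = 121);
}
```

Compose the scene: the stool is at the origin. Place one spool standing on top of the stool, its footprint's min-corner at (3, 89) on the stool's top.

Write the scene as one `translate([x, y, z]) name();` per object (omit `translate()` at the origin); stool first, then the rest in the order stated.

stool();
translate([3, 89, 440]) spool();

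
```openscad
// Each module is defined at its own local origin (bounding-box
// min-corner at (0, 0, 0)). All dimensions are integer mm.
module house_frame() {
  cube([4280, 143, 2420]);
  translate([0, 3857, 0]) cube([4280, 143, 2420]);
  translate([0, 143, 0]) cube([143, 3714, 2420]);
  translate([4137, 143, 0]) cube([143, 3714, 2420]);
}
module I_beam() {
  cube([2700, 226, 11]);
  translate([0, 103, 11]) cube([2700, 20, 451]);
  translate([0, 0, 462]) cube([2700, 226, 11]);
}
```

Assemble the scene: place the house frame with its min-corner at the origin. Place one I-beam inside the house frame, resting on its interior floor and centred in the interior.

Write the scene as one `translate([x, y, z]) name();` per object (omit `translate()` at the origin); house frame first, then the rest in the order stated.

house_frame();
translate([790, 1887, 0]) I_beam();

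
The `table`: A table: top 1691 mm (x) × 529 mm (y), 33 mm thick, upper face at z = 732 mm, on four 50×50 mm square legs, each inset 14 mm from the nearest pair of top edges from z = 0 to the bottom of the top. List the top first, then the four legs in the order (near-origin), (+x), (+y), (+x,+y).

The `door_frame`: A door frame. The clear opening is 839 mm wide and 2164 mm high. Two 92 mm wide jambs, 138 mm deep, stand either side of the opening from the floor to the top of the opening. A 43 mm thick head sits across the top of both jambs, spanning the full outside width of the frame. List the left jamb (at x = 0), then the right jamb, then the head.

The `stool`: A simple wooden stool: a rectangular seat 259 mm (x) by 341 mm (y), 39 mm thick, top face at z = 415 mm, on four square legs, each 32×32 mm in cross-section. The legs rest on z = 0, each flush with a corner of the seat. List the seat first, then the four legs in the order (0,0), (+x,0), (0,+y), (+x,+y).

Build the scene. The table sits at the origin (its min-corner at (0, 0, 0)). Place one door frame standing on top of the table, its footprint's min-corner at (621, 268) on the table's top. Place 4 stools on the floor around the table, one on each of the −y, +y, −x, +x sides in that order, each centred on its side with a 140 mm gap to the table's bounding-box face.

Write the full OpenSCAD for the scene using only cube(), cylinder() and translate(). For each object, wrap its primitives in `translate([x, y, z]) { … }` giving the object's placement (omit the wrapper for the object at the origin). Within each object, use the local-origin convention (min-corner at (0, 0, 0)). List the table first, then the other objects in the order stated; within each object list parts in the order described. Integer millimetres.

translate([0, 0, 699]) cube([1691, 529, 33]);
translate([14, 14, 0]) cube([50, 50, 699]);
translate([1627, 14, 0]) cube([50, 50, 699]);
translate([14, 465, 0]) cube([50, 50, 699]);
translate([1627, 465, 0]) cube([50, 50, 699]);
translate([621, 268, 732]) {
  cube([92, 138, 2164]);
  translate([931, 0, 0]) cube([92, 138, 2164]);
  translate([0, 0, 2164]) cube([1023, 138, 43]);
}
translate([716, -481, 0]) {
  translate([0, 0, 376]) cube([259, 341, 39]);
  cube([32, 32, 376]);
  translate([227, 0, 0]) cube([32, 32, 376]);
  translate([0, 309, 0]) cube([32, 32, 376]);
  translate([227, 309, 0]) cube([32, 32, 376]);
}
translate([716, 669, 0]) {
  translate([0, 0, 376]) cube([259, 341, 39]);
  cube([32, 32, 376]);
  translate([227, 0, 0]) cube([32, 32, 376]);
  translate([0, 309, 0]) cube([32, 32, 376]);
  translate([227, 309, 0]) cube([32, 32, 376]);
}
translate([-399, 94, 0]) {
  translate([0, 0, 376]) cube([259, 341, 39]);
  cube([32, 32, 376]);
  translate([227, 0, 0]) cube([32, 32, 376]);
  translate([0, 309, 0]) cube([32, 32, 376]);
  translate([227, 309, 0]) cube([32, 32, 376]);
}
translate([1831, 94, 0]) {
  translate([0, 0, 376]) cube([259, 341, 39]);
  cube([32, 32, 376]);
  translate([227, 0, 0]) cube([32, 32, 376]);
  translate([0, 309, 0]) cube([32, 32, 376]);
  translate([227, 309, 0]) cube([32, 32, 376]);
}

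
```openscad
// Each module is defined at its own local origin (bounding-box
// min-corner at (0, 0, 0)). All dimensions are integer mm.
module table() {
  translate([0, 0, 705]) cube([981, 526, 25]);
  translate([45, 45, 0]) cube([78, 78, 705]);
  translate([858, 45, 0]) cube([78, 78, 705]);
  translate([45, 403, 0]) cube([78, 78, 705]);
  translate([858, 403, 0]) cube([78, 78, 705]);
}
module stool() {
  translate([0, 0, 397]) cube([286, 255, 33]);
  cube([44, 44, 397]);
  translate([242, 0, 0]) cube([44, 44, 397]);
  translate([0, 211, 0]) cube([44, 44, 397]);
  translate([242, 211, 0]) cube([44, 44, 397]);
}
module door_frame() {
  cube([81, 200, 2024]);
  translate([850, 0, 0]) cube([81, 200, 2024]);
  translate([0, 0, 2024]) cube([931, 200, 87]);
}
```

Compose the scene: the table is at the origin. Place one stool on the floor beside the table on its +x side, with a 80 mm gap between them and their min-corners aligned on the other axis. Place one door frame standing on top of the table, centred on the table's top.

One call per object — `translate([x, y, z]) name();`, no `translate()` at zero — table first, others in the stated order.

table();
translate([1061, 0, 0]) stool();
translate([25, 163, 730]) door_frame();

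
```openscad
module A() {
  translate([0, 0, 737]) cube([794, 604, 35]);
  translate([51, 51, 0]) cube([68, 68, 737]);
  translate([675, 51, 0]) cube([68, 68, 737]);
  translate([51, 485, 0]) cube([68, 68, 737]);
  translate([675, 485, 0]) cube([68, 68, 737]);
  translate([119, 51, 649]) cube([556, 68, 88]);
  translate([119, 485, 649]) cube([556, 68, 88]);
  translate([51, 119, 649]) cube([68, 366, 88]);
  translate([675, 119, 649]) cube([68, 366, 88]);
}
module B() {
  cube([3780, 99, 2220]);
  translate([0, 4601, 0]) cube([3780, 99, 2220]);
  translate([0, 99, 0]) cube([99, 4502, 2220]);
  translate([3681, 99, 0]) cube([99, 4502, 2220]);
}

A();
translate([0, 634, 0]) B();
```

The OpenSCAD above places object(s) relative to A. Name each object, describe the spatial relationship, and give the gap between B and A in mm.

The house frame's nearest face is 30 mm from the table's +y face.

A is a table. B is a house frame. The house frame is on the floor beside the table on its +y side. The gap between the house frame and the table is 30 mm.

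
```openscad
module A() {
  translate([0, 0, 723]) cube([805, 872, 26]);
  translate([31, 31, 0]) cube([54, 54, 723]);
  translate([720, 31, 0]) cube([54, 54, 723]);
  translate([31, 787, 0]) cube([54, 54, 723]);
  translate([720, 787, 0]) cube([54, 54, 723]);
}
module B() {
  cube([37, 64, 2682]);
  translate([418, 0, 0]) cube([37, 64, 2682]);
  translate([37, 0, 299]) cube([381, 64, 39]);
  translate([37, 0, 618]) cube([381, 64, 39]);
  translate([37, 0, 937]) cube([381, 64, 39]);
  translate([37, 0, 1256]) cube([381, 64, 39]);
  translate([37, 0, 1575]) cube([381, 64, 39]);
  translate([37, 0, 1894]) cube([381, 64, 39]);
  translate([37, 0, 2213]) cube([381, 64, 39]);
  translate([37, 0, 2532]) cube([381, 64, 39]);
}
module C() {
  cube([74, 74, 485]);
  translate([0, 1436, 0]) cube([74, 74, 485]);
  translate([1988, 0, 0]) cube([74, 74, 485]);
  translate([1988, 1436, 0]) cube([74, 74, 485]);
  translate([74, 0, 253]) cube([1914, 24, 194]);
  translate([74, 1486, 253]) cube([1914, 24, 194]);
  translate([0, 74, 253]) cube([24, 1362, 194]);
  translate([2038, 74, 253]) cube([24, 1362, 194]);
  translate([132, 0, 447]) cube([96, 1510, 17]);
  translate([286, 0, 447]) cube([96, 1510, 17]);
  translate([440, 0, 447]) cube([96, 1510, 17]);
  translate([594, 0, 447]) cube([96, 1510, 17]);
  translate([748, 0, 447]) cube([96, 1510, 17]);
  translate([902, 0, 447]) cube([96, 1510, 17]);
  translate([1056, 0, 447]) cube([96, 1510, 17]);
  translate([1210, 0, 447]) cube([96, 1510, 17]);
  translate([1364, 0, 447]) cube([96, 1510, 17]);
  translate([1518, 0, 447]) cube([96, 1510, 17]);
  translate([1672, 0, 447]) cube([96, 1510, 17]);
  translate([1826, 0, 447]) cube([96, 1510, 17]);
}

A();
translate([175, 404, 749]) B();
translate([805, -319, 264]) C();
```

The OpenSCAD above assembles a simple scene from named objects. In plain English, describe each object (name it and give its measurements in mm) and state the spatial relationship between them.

A is a table: top 805 mm (x) × 872 mm (y), 26 mm thick, upper face at z = 749 mm, on four 54×54 mm square legs, each inset 31 mm from the nearest pair of top edges, running from z = 0 to the bottom of the top.

B is a wooden ladder with two side rails of 37×64 mm section and 2682 mm height, set 455 mm apart overall. Between them run 8 rectangular rungs (64 mm deep, 39 mm thick), front faces flush with the rails' −y face. The bottom of the first rung is 299 mm above the floor and each subsequent rung is 319 mm higher than the one below.

C is a bed frame 2062 mm long (x) by 1510 mm wide (y). Four 74×74 mm corner posts, 485 mm tall, at the corners of the footprint. Four rails of 24 mm thickness and 194 mm height run between adjacent posts with their undersides at z = 253 mm, their outer faces flush with the outside of the frame (the two x-running rails run between the posts' inner faces; the two y-running rails run between the posts' inner faces). 12 slats, each 96 mm wide (x) and 17 mm thick, lie across the top of the two x-running rails, running the full 1510 mm width of the frame in y; the slats are evenly spaced along x between the inner faces of the end posts with equal gaps (rounded down to the nearest mm) at the −x end and between each pair — any rounding remainder accumulates at the +x end.

The ladder is on top of the table, centred. The bed frame is beside the table with their tops flush at z = 749.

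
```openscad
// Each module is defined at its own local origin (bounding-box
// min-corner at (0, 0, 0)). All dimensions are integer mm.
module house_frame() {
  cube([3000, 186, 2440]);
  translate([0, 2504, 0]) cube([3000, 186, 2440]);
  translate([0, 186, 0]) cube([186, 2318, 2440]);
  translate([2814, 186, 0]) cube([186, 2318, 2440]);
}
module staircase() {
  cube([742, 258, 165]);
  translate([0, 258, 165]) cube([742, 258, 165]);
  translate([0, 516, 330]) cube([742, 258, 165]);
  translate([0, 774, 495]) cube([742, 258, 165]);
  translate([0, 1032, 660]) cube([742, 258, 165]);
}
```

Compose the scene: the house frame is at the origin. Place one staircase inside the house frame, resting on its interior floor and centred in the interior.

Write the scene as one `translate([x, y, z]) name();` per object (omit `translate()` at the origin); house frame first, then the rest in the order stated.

house_frame();
translate([1129, 700, 0]) staircase();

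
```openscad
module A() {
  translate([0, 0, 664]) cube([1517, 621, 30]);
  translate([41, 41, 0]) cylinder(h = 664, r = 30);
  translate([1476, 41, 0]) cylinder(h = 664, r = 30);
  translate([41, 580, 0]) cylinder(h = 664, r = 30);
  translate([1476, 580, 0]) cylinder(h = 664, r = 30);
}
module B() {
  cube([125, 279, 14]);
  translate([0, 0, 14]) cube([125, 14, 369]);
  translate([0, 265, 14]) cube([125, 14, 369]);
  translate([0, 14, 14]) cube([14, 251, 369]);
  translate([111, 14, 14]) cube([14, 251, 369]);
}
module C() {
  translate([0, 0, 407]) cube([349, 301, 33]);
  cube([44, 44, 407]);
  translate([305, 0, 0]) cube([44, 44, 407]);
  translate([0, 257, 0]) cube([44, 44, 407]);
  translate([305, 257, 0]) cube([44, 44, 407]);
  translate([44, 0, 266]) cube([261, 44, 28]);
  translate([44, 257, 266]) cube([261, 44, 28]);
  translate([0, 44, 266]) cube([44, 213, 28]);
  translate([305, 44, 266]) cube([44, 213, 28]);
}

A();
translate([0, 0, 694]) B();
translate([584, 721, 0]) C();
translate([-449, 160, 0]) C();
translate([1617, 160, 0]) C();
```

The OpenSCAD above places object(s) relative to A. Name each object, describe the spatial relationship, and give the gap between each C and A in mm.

Each stool's nearest face is 100 mm from the table's bounding box.

A is a table. B is an open box. C is a stool. The open box is on top of the table. Three stools sit around the table at the +y, −x, +x sides. The gap between each stool and the table is 100 mm.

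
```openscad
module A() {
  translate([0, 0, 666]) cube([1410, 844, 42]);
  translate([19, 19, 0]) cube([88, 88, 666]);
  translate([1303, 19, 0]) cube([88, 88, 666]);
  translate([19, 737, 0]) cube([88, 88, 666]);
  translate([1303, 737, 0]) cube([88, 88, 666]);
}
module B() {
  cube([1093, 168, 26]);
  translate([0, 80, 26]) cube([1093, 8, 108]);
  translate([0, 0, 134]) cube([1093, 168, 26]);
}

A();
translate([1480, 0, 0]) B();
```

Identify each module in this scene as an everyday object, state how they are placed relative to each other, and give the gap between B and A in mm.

A is a table. B is an I-beam. The I-beam is on the floor beside the table on its +x side. The gap between the I-beam and the table is 70 mm.

The I-beam's nearest face is 70 mm from the table's +x face.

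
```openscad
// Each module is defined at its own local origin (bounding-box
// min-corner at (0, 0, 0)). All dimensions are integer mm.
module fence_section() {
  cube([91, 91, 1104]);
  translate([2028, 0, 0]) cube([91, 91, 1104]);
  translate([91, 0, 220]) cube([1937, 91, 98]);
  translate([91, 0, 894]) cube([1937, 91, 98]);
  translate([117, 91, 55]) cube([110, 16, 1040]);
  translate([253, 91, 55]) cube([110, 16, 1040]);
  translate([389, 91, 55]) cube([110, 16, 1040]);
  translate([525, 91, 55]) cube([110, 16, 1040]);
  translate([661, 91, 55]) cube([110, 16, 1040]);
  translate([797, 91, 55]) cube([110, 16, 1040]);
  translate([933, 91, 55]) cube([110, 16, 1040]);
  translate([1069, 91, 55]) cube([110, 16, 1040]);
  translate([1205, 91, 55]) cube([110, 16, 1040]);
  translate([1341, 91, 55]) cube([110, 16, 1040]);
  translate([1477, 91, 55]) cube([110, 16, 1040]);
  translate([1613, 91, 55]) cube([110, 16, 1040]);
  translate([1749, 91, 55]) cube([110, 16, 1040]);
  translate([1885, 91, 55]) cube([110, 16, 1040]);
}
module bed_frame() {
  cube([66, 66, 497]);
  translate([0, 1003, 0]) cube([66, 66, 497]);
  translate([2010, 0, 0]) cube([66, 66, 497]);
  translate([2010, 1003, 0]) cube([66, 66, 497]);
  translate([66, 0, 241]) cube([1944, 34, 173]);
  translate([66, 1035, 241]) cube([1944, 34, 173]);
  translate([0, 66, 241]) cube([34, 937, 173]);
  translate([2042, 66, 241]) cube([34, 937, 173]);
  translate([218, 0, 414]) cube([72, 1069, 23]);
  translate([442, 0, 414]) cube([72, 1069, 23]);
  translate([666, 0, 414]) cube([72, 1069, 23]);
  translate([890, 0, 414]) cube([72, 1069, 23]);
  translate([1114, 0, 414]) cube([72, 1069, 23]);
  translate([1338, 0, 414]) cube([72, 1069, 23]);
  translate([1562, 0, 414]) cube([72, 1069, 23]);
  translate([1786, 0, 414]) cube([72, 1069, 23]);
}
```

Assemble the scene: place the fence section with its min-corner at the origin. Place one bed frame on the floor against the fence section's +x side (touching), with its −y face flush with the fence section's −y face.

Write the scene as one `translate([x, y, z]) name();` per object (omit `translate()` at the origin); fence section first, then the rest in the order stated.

fence_section();
translate([2119, 0, 0]) bed_frame();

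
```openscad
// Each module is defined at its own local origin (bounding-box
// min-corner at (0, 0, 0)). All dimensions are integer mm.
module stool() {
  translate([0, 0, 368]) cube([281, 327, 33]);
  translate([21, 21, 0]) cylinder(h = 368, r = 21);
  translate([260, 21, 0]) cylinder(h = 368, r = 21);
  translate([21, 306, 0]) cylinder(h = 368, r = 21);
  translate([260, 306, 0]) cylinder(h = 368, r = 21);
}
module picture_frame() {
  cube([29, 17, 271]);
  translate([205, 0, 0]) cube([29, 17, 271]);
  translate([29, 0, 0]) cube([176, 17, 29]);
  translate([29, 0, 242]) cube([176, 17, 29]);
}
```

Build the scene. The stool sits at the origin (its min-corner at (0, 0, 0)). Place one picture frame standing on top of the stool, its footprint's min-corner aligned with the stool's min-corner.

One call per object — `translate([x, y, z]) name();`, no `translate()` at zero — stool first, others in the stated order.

stool();
translate([0, 0, 401]) picture_frame();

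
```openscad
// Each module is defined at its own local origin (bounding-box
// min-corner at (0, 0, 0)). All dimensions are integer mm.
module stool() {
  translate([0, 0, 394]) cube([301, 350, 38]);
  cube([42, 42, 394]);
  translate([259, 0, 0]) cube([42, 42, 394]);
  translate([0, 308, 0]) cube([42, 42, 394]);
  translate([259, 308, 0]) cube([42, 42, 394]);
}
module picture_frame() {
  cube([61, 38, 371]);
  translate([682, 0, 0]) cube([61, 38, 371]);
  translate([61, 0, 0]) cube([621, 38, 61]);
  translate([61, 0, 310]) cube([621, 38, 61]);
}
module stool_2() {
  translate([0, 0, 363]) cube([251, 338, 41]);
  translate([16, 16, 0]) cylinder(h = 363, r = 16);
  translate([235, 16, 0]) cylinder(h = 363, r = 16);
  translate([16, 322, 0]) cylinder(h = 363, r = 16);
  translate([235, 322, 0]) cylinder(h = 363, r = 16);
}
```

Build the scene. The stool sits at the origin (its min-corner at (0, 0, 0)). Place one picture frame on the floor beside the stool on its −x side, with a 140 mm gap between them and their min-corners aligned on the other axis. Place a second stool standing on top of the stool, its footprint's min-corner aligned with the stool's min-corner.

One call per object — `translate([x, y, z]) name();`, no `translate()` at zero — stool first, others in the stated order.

stool();
translate([-883, 0, 0]) picture_frame();
translate([0, 0, 432]) stool_2();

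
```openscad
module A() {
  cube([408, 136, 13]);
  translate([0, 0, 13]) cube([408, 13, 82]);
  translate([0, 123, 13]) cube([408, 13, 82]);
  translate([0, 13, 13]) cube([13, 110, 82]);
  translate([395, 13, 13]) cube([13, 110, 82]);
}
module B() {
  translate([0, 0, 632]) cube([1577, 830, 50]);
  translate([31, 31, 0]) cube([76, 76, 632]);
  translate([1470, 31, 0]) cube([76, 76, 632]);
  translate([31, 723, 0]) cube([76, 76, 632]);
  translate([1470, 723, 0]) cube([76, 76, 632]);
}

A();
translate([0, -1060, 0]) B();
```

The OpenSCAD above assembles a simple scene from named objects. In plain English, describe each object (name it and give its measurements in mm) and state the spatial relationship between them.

A is an open-topped rectangular box: outside dimensions 408×136×95 mm, with a uniform wall and base thickness of 13 mm. The base is a full 408×136 slab on the floor; four walls sit on top of the base. The front and back walls (the −y and +y sides) span the full width; the two side walls fit between them.

B is a table: top 1577 mm (x) × 830 mm (y), 50 mm thick, upper face at z = 682 mm, on four 76×76 mm square legs, each inset 31 mm from the nearest pair of top edges, running from z = 0 to the bottom of the top.

The table is on the floor beside the open box on its −y side.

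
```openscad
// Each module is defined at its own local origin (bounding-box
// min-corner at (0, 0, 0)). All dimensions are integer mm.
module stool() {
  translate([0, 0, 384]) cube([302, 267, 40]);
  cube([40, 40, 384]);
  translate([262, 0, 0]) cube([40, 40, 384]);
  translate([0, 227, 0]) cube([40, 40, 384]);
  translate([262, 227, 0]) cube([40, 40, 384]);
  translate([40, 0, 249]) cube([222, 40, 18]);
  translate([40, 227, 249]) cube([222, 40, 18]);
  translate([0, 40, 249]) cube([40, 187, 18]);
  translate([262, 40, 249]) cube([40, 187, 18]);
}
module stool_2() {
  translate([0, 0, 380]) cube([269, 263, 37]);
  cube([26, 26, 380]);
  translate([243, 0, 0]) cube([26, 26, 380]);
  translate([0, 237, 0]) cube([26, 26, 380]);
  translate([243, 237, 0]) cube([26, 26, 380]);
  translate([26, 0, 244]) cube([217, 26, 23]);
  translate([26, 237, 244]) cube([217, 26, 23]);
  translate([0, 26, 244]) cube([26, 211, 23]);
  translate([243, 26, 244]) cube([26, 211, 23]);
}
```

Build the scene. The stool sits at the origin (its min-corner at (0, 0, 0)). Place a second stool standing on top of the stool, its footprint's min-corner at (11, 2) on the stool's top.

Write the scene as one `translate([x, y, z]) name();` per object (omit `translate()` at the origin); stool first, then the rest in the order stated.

stool();
translate([11, 2, 424]) stool_2();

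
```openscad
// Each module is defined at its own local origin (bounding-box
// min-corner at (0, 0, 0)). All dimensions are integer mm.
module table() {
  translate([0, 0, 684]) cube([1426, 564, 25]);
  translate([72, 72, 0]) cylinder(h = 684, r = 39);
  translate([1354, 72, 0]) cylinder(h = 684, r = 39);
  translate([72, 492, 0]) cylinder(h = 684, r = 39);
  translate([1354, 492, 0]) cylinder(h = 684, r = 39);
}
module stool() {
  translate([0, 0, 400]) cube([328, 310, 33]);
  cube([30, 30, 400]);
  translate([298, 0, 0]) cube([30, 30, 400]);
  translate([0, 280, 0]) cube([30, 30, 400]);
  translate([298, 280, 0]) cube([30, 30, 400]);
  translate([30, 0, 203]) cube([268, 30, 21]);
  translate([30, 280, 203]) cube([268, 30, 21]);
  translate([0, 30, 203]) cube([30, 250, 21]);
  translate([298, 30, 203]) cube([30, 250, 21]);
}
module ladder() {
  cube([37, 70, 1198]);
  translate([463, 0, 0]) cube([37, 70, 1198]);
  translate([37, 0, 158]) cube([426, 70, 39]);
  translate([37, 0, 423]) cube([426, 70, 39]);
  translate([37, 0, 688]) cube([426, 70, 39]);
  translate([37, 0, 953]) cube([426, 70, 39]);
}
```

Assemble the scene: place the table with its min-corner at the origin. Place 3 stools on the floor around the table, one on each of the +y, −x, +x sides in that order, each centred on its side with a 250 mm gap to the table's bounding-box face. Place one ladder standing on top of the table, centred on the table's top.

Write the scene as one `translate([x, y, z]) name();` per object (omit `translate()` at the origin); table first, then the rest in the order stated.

table();
translate([549, 814, 0]) stool();
translate([-578, 127, 0]) stool();
translate([1676, 127, 0]) stool();
translate([463, 247, 709]) ladder();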